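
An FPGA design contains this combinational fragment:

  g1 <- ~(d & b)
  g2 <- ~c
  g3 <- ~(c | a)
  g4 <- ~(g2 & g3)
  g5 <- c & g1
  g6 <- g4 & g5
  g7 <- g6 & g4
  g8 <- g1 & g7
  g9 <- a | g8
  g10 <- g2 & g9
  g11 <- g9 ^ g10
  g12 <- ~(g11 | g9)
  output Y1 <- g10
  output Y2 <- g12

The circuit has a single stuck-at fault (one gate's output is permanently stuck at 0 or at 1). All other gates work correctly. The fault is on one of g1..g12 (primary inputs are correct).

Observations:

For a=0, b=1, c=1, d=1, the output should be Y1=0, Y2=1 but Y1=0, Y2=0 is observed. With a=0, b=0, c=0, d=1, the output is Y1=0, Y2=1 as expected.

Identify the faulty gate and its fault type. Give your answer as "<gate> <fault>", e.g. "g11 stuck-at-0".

g1 stuck-at-1

Fault-free values for test 1 (a=0, b=1, c=1, d=1): g1=0, g2=0, g3=0, g4=1, g5=0, g6=0, g7=0, g8=0, g9=0, g10=0, g11=0, g12=1, giving Y1=0, Y2=1. Observed Y1=0, Y2=0.
Test 1: faults giving observed Y1=0, Y2=0 are {g1 stuck-at-1, g8 stuck-at-1, g9 stuck-at-1, g11 stuck-at-1, g12 stuck-at-0}.
Test 2 (a=0, b=0, c=0, d=1): fault-free g1=1, g2=1, g3=1, g4=0, g5=0, g6=0, g7=0, g8=0, g9=0, g10=0, g11=0, g12=1 → Y1=0, Y2=1; observed Y1=0, Y2=1. Eliminates g8 stuck-at-1, g9 stuck-at-1, g11 stuck-at-1, g12 stuck-at-0.
Only g1 stuck-at-1 is consistent with every test.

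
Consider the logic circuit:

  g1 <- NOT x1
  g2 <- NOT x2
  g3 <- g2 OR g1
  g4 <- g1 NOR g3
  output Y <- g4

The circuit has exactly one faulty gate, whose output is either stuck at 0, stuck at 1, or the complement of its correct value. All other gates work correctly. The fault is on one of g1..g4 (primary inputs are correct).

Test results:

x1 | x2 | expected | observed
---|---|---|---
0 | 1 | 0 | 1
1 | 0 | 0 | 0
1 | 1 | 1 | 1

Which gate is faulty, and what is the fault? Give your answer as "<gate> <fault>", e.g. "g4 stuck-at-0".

g1 stuck-at-0

Fault-free values for test 1 (x1=0, x2=1): g1=1, g2=0, g3=1, g4=0, giving Y=0. Observed 1.
Test 1: faults giving observed 1 are {g1 stuck-at-0, g1 inverted output, g4 stuck-at-1, g4 inverted output}.
Test 2 (x1=1, x2=0): fault-free g1=0, g2=1, g3=1, g4=0 → 0; observed 0. Eliminates g4 stuck-at-1, g4 inverted output.
Test 3 (x1=1, x2=1): fault-free g1=0, g2=0, g3=0, g4=1 → 1; observed 1. Eliminates g1 inverted output.
Only g1 stuck-at-0 is consistent with every test.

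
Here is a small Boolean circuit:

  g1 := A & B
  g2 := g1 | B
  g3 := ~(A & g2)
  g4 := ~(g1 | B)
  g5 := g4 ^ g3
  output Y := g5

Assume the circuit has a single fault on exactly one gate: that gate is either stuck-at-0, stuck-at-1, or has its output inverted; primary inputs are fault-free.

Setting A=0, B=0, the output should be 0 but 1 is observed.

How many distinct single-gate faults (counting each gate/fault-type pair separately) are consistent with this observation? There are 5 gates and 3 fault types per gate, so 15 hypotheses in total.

8

Fault-free: g1=0, g2=0, g3=1, g4=1, g5=0 → 0. Observed 1.
  g1: stuck-at-1, inverted output ✓; others ✗
  g2: none of the 3 fault types match ✗
  g3: stuck-at-0, inverted output ✓; others ✗
  g4: stuck-at-0, inverted output ✓; others ✗
  g5: stuck-at-1, inverted output ✓; others ✗
Consistent faults: {g1 stuck-at-1, g1 inverted output, g3 stuck-at-0, g3 inverted output, g4 stuck-at-0, g4 inverted output, g5 stuck-at-1, g5 inverted output} — 8 in all.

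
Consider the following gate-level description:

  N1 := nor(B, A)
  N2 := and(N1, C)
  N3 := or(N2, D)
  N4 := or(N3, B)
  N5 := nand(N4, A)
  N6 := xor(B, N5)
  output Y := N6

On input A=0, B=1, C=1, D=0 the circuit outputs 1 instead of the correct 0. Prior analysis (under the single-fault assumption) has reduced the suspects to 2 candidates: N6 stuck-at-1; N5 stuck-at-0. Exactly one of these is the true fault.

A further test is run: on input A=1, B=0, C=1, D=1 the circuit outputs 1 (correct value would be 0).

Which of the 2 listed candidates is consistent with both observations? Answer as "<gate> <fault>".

N6 stuck-at-1

Evaluate each candidate on input A=1, B=0, C=1, D=1:
  N6 stuck-at-1: N1=0, N2=0, N3=1, N4=1, N5=0, N6=1 [stuck-at-1] → 1 — matches
  N5 stuck-at-0: N1=0, N2=0, N3=1, N4=1, N5=0 [stuck-at-0], N6=0 → 0 — eliminated
Only N6 stuck-at-1 reproduces the observed 1.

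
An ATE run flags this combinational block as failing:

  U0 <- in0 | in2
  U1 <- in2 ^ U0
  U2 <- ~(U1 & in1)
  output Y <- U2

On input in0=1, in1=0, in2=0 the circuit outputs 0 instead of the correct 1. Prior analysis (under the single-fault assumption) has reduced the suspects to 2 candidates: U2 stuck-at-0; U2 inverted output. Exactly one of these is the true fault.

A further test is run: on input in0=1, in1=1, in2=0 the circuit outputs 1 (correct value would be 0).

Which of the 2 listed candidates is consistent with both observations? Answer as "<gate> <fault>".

U2 inverted output

Evaluate each candidate on input in0=1, in1=1, in2=0:
  U2 stuck-at-0: U0=1, U1=1, U2=0 [stuck-at-0] → 0 — eliminated
  U2 inverted output: U0=1, U1=1, U2=1 [inverted output] → 1 — matches
Only U2 inverted output reproduces the observed 1.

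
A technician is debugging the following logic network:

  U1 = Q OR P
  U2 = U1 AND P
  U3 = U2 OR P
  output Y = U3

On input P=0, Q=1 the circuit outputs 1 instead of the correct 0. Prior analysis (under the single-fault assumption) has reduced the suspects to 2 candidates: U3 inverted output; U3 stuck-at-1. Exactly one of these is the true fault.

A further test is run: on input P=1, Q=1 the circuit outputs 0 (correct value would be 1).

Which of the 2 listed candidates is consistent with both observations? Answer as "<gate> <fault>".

U3 inverted output

Evaluate each candidate on input P=1, Q=1:
  U3 inverted output: U1=1, U2=1, U3=0 [inverted output] → 0 — matches
  U3 stuck-at-1: U1=1, U2=1, U3=1 [stuck-at-1] → 1 — eliminated
Only U3 inverted output reproduces the observed 0.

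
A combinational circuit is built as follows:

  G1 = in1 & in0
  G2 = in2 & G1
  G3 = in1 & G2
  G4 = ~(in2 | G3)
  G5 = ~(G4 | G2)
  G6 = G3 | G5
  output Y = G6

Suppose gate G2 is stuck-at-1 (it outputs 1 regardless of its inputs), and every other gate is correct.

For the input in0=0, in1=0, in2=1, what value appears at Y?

0

Propagate with G2 forced: G1=0, G2=1 [stuck-at-1], G3=0, G4=0, G5=0, G6=0.
So Y = 0. (Without the fault it would be 1.)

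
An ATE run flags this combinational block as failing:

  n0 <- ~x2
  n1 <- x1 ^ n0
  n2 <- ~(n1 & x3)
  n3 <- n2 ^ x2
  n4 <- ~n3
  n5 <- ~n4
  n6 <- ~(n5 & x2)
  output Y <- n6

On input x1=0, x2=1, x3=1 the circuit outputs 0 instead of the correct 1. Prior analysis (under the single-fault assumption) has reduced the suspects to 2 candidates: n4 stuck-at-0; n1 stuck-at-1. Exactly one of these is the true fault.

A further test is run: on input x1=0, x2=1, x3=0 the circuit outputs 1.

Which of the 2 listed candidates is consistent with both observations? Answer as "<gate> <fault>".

n1 stuck-at-1

Evaluate each candidate on input x1=0, x2=1, x3=0:
  n4 stuck-at-0: n0=0, n1=0, n2=1, n3=0, n4=0 [stuck-at-0], n5=1, n6=0 → 0 — eliminated
  n1 stuck-at-1: n0=0, n1=1 [stuck-at-1], n2=1, n3=0, n4=1, n5=0, n6=1 → 1 — matches
Only n1 stuck-at-1 reproduces the observed 1.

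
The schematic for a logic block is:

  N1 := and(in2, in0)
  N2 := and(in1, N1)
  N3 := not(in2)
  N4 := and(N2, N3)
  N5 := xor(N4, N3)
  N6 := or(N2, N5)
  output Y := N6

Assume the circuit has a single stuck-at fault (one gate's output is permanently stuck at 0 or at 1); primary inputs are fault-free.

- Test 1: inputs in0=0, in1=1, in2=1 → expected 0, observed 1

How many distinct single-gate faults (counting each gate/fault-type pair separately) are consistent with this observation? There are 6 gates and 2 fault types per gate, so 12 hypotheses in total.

Fault-free: N1=0, N2=0, N3=0, N4=0, N5=0, N6=0 → 0. Observed 1.
  N1 stuck-at-0: output 0 ✗
  N1 stuck-at-1: output 1 ✓
  N2 stuck-at-0: output 0 ✗
  N2 stuck-at-1: output 1 ✓
  N3 stuck-at-0: output 0 ✗
  N3 stuck-at-1: output 1 ✓
  N4 stuck-at-0: output 0 ✗
  N4 stuck-at-1: output 1 ✓
  N5 stuck-at-0: output 0 ✗
  N5 stuck-at-1: output 1 ✓
  N6 stuck-at-0: output 0 ✗
  N6 stuck-at-1: output 1 ✓
Consistent faults: {N1 stuck-at-1, N2 stuck-at-1, N3 stuck-at-1, N4 stuck-at-1, N5 stuck-at-1, N6 stuck-at-1} — 6 in all.

6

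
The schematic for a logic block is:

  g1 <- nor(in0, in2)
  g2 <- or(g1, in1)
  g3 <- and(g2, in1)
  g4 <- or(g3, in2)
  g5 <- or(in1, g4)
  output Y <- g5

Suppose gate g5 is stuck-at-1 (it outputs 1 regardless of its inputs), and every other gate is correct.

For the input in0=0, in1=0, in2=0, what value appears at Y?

Propagate with g5 forced: g1=1, g2=1, g3=0, g4=0, g5=1 [stuck-at-1].
So Y = 1. (Without the fault it would be 0.)

1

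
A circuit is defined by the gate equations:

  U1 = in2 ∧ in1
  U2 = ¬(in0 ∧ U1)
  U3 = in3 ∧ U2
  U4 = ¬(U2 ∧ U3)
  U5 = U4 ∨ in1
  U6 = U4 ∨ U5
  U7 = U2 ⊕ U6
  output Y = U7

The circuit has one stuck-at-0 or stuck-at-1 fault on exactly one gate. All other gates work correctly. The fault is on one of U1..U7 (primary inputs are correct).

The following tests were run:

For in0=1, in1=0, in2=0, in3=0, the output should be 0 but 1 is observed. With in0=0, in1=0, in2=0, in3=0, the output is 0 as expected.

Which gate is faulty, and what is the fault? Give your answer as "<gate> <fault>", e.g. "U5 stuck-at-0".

U1 stuck-at-1

Fault-free values for test 1 (in0=1, in1=0, in2=0, in3=0): U1=0, U2=1, U3=0, U4=1, U5=1, U6=1, U7=0, giving Y=0. Observed 1.
Test 1: faults giving observed 1 are {U1 stuck-at-1, U2 stuck-at-0, U3 stuck-at-1, U4 stuck-at-0, U6 stuck-at-0, U7 stuck-at-1}.
Test 2 (in0=0, in1=0, in2=0, in3=0): fault-free U1=0, U2=1, U3=0, U4=1, U5=1, U6=1, U7=0 → 0; observed 0. Eliminates U2 stuck-at-0, U3 stuck-at-1, U4 stuck-at-0, U6 stuck-at-0, U7 stuck-at-1.
Only U1 stuck-at-1 is consistent with every test.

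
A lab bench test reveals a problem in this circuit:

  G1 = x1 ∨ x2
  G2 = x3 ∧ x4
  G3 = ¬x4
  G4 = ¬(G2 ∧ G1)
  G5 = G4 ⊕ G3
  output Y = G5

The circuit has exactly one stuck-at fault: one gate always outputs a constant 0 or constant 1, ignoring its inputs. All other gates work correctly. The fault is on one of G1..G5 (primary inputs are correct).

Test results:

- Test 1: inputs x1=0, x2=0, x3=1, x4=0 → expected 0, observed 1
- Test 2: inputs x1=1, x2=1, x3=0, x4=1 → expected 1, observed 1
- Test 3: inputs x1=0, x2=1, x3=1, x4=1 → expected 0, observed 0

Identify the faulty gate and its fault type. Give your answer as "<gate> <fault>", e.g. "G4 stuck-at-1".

Fault-free values for test 1 (x1=0, x2=0, x3=1, x4=0): G1=0, G2=0, G3=1, G4=1, G5=0, giving Y=0. Observed 1.
Test 1: faults giving observed 1 are {G3 stuck-at-0, G4 stuck-at-0, G5 stuck-at-1}.
Test 2 (x1=1, x2=1, x3=0, x4=1): fault-free G1=1, G2=0, G3=0, G4=1, G5=1 → 1; observed 1. Eliminates G4 stuck-at-0.
Test 3 (x1=0, x2=1, x3=1, x4=1): fault-free G1=1, G2=1, G3=0, G4=0, G5=0 → 0; observed 0. Eliminates G5 stuck-at-1.
Only G3 stuck-at-0 is consistent with every test.

G3 stuck-at-0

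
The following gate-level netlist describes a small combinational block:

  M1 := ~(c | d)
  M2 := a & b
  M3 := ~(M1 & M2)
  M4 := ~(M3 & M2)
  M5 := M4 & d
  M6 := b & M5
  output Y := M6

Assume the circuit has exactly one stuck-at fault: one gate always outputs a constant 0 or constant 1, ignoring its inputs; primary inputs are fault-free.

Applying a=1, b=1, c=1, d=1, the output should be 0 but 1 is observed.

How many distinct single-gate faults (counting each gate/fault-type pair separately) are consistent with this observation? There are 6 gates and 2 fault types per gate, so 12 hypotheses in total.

Fault-free: M1=0, M2=1, M3=1, M4=0, M5=0, M6=0 → 0. Observed 1.
  M1 stuck-at-0: output 0 ✗
  M1 stuck-at-1: output 1 ✓
  M2 stuck-at-0: output 1 ✓
  M2 stuck-at-1: output 0 ✗
  M3 stuck-at-0: output 1 ✓
  M3 stuck-at-1: output 0 ✗
  M4 stuck-at-0: output 0 ✗
  M4 stuck-at-1: output 1 ✓
  M5 stuck-at-0: output 0 ✗
  M5 stuck-at-1: output 1 ✓
  M6 stuck-at-0: output 0 ✗
  M6 stuck-at-1: output 1 ✓
Consistent faults: {M1 stuck-at-1, M2 stuck-at-0, M3 stuck-at-0, M4 stuck-at-1, M5 stuck-at-1, M6 stuck-at-1} — 6 in all.

6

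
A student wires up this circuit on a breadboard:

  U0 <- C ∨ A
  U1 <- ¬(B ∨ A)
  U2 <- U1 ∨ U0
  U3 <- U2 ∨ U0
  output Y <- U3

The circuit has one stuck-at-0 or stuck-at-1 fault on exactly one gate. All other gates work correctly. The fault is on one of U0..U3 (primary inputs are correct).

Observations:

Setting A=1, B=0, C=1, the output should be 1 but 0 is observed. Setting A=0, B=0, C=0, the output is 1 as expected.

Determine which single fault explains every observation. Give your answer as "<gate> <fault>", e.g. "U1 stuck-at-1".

Fault-free values for test 1 (A=1, B=0, C=1): U0=1, U1=0, U2=1, U3=1, giving Y=1. Observed 0.
Test 1: faults giving observed 0 are {U0 stuck-at-0, U3 stuck-at-0}.
Test 2 (A=0, B=0, C=0): fault-free U0=0, U1=1, U2=1, U3=1 → 1; observed 1. Eliminates U3 stuck-at-0.
Only U0 stuck-at-0 is consistent with every test.

U0 stuck-at-0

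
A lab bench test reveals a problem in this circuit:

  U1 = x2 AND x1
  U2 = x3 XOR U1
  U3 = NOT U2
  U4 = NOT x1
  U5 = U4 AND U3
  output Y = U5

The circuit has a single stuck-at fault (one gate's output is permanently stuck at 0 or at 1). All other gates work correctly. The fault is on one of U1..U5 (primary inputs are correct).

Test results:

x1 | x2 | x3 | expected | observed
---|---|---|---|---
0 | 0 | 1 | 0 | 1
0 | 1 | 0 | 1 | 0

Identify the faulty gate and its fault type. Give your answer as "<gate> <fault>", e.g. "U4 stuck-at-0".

U1 stuck-at-1

Fault-free values for test 1 (x1=0, x2=0, x3=1): U1=0, U2=1, U3=0, U4=1, U5=0, giving Y=0. Observed 1.
Test 1: faults giving observed 1 are {U1 stuck-at-1, U2 stuck-at-0, U3 stuck-at-1, U5 stuck-at-1}.
Test 2 (x1=0, x2=1, x3=0): fault-free U1=0, U2=0, U3=1, U4=1, U5=1 → 1; observed 0. Eliminates U2 stuck-at-0, U3 stuck-at-1, U5 stuck-at-1.
Only U1 stuck-at-1 is consistent with every test.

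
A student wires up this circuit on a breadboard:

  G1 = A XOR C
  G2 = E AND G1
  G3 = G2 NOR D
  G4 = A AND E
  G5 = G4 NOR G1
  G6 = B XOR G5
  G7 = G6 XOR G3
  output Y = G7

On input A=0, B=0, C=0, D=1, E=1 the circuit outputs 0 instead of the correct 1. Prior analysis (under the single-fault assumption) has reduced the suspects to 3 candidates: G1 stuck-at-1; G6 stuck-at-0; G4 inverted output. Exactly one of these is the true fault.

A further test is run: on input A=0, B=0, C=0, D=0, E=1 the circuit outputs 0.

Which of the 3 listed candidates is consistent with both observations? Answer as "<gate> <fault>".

G1 stuck-at-1

Evaluate each candidate on input A=0, B=0, C=0, D=0, E=1:
  G1 stuck-at-1: G1=1 [stuck-at-1], G2=1, G3=0, G4=0, G5=0, G6=0, G7=0 → 0 — matches
  G6 stuck-at-0: G1=0, G2=0, G3=1, G4=0, G5=1, G6=0 [stuck-at-0], G7=1 → 1 — eliminated
  G4 inverted output: G1=0, G2=0, G3=1, G4=1 [inverted output], G5=0, G6=0, G7=1 → 1 — eliminated
Only G1 stuck-at-1 reproduces the observed 0.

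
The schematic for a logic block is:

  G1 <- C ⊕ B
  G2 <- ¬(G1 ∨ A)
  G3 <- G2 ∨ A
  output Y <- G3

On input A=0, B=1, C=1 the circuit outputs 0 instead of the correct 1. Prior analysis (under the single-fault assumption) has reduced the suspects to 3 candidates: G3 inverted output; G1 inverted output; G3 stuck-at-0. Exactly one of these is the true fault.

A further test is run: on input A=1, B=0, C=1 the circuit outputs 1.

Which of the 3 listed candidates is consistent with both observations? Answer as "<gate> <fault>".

Evaluate each candidate on input A=1, B=0, C=1:
  G3 inverted output: G1=1, G2=0, G3=0 [inverted output] → 0 — eliminated
  G1 inverted output: G1=0 [inverted output], G2=0, G3=1 → 1 — matches
  G3 stuck-at-0: G1=1, G2=0, G3=0 [stuck-at-0] → 0 — eliminated
Only G1 inverted output reproduces the observed 1.

G1 inverted output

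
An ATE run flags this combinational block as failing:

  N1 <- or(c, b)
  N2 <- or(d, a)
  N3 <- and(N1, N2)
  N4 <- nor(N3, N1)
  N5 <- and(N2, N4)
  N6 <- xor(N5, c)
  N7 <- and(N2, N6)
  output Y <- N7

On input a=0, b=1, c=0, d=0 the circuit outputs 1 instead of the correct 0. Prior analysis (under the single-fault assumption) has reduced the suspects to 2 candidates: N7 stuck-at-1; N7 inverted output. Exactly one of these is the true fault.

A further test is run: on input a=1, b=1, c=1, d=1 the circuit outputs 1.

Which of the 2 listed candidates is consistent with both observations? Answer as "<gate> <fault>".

N7 stuck-at-1

Evaluate each candidate on input a=1, b=1, c=1, d=1:
  N7 stuck-at-1: N1=1, N2=1, N3=1, N4=0, N5=0, N6=1, N7=1 [stuck-at-1] → 1 — matches
  N7 inverted output: N1=1, N2=1, N3=1, N4=0, N5=0, N6=1, N7=0 [inverted output] → 0 — eliminated
Only N7 stuck-at-1 reproduces the observed 1.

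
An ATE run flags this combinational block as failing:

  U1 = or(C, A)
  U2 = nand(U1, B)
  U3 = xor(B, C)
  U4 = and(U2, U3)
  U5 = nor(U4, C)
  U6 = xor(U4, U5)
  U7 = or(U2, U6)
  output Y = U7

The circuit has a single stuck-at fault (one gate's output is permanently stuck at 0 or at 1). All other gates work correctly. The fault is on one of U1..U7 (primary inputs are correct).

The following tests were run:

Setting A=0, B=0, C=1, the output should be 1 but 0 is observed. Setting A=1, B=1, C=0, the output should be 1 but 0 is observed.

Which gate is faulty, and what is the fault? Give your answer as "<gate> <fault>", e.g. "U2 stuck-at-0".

U7 stuck-at-0

Fault-free values for test 1 (A=0, B=0, C=1): U1=1, U2=1, U3=1, U4=1, U5=0, U6=1, U7=1, giving Y=1. Observed 0.
Test 1: faults giving observed 0 are {U2 stuck-at-0, U7 stuck-at-0}.
Test 2 (A=1, B=1, C=0): fault-free U1=1, U2=0, U3=1, U4=0, U5=1, U6=1, U7=1 → 1; observed 0. Eliminates U2 stuck-at-0.
Only U7 stuck-at-0 is consistent with every test.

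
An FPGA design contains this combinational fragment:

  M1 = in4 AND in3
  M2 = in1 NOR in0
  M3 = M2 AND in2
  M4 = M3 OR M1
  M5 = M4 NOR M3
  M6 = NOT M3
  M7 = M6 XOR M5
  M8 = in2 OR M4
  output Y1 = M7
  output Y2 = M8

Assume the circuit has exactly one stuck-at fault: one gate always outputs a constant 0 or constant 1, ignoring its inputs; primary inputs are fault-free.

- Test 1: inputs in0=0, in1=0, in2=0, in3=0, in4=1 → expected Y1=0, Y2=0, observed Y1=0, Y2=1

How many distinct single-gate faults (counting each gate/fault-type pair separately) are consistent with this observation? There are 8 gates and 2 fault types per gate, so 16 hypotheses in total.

2

Fault-free: M1=0, M2=1, M3=0, M4=0, M5=1, M6=1, M7=0, M8=0 → Y1=0, Y2=0. Observed Y1=0, Y2=1.
  M1: none of the 2 fault types match ✗
  M2: none of the 2 fault types match ✗
  M3: stuck-at-1 ✓; others ✗
  M4: none of the 2 fault types match ✗
  M5: none of the 2 fault types match ✗
  M6: none of the 2 fault types match ✗
  M7: none of the 2 fault types match ✗
  M8: stuck-at-1 ✓; others ✗
Consistent faults: {M3 stuck-at-1, M8 stuck-at-1} — 2 in all.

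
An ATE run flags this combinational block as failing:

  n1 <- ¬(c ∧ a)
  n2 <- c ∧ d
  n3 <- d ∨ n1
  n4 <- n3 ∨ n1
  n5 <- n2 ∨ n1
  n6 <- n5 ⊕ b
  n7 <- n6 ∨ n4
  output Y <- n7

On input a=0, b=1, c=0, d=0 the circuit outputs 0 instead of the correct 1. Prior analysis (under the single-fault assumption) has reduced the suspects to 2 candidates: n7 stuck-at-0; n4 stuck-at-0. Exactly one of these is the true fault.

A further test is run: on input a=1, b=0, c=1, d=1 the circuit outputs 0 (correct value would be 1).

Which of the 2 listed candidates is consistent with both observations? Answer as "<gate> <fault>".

Evaluate each candidate on input a=1, b=0, c=1, d=1:
  n7 stuck-at-0: n1=0, n2=1, n3=1, n4=1, n5=1, n6=1, n7=0 [stuck-at-0] → 0 — matches
  n4 stuck-at-0: n1=0, n2=1, n3=1, n4=0 [stuck-at-0], n5=1, n6=1, n7=1 → 1 — eliminated
Only n7 stuck-at-0 reproduces the observed 0.

n7 stuck-at-0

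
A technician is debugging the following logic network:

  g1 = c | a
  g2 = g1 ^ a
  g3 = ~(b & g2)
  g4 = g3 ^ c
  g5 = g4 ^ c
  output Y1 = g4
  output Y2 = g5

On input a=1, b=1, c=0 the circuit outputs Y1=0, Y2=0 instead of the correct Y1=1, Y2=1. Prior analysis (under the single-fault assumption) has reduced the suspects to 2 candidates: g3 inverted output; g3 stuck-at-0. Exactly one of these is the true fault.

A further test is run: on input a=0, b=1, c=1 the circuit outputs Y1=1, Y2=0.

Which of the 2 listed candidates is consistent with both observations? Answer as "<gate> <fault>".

Evaluate each candidate on input a=0, b=1, c=1:
  g3 inverted output: g1=1, g2=1, g3=1 [inverted output], g4=0, g5=1 → Y1=0, Y2=1 — eliminated
  g3 stuck-at-0: g1=1, g2=1, g3=0 [stuck-at-0], g4=1, g5=0 → Y1=1, Y2=0 — matches
Only g3 stuck-at-0 reproduces the observed Y1=1, Y2=0.

g3 stuck-at-0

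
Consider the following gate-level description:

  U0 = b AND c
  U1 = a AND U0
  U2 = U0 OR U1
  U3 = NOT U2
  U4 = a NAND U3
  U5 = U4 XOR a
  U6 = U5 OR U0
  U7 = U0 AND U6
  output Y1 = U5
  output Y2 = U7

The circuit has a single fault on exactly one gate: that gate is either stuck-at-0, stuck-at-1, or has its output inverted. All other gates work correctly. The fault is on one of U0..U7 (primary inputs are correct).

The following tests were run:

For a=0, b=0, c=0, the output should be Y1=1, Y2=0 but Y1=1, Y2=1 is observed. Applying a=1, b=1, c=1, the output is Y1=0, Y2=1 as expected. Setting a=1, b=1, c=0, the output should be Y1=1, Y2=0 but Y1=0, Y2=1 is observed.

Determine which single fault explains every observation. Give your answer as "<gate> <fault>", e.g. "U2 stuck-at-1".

U0 stuck-at-1

Fault-free values for test 1 (a=0, b=0, c=0): U0=0, U1=0, U2=0, U3=1, U4=1, U5=1, U6=1, U7=0, giving Y1=1, Y2=0. Observed Y1=1, Y2=1.
Test 1: faults giving observed Y1=1, Y2=1 are {U0 stuck-at-1, U0 inverted output, U7 stuck-at-1, U7 inverted output}.
Test 2 (a=1, b=1, c=1): fault-free U0=1, U1=1, U2=1, U3=0, U4=1, U5=0, U6=1, U7=1 → Y1=0, Y2=1; observed Y1=0, Y2=1. Eliminates U0 inverted output, U7 inverted output.
Test 3 (a=1, b=1, c=0): fault-free U0=0, U1=0, U2=0, U3=1, U4=0, U5=1, U6=1, U7=0 → Y1=1, Y2=0; observed Y1=0, Y2=1. Eliminates U7 stuck-at-1.
Only U0 stuck-at-1 is consistent with every test.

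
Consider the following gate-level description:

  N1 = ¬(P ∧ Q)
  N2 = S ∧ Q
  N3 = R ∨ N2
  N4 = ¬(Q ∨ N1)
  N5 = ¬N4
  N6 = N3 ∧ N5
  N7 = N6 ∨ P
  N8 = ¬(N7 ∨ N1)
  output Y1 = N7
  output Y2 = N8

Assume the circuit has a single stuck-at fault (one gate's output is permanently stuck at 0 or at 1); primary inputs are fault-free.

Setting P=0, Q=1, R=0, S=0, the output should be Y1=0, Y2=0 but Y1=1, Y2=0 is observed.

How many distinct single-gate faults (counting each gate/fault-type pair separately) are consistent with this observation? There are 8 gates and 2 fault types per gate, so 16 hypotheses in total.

4

Fault-free: N1=1, N2=0, N3=0, N4=0, N5=1, N6=0, N7=0, N8=0 → Y1=0, Y2=0. Observed Y1=1, Y2=0.
  N1: none of the 2 fault types match ✗
  N2: stuck-at-1 ✓; others ✗
  N3: stuck-at-1 ✓; others ✗
  N4: none of the 2 fault types match ✗
  N5: none of the 2 fault types match ✗
  N6: stuck-at-1 ✓; others ✗
  N7: stuck-at-1 ✓; others ✗
  N8: none of the 2 fault types match ✗
Consistent faults: {N2 stuck-at-1, N3 stuck-at-1, N6 stuck-at-1, N7 stuck-at-1} — 4 in all.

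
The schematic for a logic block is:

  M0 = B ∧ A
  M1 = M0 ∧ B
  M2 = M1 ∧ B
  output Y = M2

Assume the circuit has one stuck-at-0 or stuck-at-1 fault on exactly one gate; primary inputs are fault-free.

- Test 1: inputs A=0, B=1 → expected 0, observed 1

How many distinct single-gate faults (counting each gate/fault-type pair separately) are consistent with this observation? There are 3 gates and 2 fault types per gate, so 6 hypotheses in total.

3

Fault-free: M0=0, M1=0, M2=0 → 0. Observed 1.
  M0 stuck-at-0: output 0 ✗
  M0 stuck-at-1: output 1 ✓
  M1 stuck-at-0: output 0 ✗
  M1 stuck-at-1: output 1 ✓
  M2 stuck-at-0: output 0 ✗
  M2 stuck-at-1: output 1 ✓
Consistent faults: {M0 stuck-at-1, M1 stuck-at-1, M2 stuck-at-1} — 3 in all.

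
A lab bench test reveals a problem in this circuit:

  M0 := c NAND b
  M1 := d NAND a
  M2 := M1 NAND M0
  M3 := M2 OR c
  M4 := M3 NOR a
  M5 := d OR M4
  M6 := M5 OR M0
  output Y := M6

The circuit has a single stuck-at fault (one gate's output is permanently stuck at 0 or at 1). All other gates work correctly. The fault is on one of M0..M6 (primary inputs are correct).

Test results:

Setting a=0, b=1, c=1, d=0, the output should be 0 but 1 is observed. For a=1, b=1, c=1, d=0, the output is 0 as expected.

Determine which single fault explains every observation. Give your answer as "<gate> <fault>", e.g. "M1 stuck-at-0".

Fault-free values for test 1 (a=0, b=1, c=1, d=0): M0=0, M1=1, M2=1, M3=1, M4=0, M5=0, M6=0, giving Y=0. Observed 1.
Test 1: faults giving observed 1 are {M0 stuck-at-1, M3 stuck-at-0, M4 stuck-at-1, M5 stuck-at-1, M6 stuck-at-1}.
Test 2 (a=1, b=1, c=1, d=0): fault-free M0=0, M1=1, M2=1, M3=1, M4=0, M5=0, M6=0 → 0; observed 0. Eliminates M0 stuck-at-1, M4 stuck-at-1, M5 stuck-at-1, M6 stuck-at-1.
Only M3 stuck-at-0 is consistent with every test.

M3 stuck-at-0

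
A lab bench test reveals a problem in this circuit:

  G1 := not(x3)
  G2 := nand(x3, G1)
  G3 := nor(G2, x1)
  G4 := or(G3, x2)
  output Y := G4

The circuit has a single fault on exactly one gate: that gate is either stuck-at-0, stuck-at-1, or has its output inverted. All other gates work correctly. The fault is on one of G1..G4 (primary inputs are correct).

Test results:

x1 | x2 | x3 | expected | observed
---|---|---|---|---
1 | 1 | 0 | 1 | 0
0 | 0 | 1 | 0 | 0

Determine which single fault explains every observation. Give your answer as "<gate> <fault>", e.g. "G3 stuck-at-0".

Fault-free values for test 1 (x1=1, x2=1, x3=0): G1=1, G2=1, G3=0, G4=1, giving Y=1. Observed 0.
Test 1: faults giving observed 0 are {G4 stuck-at-0, G4 inverted output}.
Test 2 (x1=0, x2=0, x3=1): fault-free G1=0, G2=1, G3=0, G4=0 → 0; observed 0. Eliminates G4 inverted output.
Only G4 stuck-at-0 is consistent with every test.

G4 stuck-at-0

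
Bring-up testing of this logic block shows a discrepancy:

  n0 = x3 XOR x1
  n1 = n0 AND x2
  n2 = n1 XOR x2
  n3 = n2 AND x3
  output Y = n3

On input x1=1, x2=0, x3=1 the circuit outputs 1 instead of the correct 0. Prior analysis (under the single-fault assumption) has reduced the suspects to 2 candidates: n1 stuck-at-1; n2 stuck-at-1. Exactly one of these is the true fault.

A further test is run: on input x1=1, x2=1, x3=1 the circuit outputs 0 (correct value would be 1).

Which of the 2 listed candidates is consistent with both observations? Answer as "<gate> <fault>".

Evaluate each candidate on input x1=1, x2=1, x3=1:
  n1 stuck-at-1: n0=0, n1=1 [stuck-at-1], n2=0, n3=0 → 0 — matches
  n2 stuck-at-1: n0=0, n1=0, n2=1 [stuck-at-1], n3=1 → 1 — eliminated
Only n1 stuck-at-1 reproduces the observed 0.

n1 stuck-at-1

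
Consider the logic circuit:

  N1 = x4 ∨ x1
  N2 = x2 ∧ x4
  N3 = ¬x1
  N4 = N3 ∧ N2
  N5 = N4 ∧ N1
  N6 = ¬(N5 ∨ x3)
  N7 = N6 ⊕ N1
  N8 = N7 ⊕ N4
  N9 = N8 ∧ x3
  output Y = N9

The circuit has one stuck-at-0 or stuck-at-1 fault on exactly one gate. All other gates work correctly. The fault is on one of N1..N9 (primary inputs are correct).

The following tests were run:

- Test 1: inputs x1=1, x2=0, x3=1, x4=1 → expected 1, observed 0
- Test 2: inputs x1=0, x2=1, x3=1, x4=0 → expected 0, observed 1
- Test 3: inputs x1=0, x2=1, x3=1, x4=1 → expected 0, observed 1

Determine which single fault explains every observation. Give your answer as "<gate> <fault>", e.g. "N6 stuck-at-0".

N6 stuck-at-1

Fault-free values for test 1 (x1=1, x2=0, x3=1, x4=1): N1=1, N2=0, N3=0, N4=0, N5=0, N6=0, N7=1, N8=1, N9=1, giving Y=1. Observed 0.
Test 1: faults giving observed 0 are {N1 stuck-at-0, N4 stuck-at-1, N6 stuck-at-1, N7 stuck-at-0, N8 stuck-at-0, N9 stuck-at-0}.
Test 2 (x1=0, x2=1, x3=1, x4=0): fault-free N1=0, N2=0, N3=1, N4=0, N5=0, N6=0, N7=0, N8=0, N9=0 → 0; observed 1. Eliminates N1 stuck-at-0, N7 stuck-at-0, N8 stuck-at-0, N9 stuck-at-0.
Test 3 (x1=0, x2=1, x3=1, x4=1): fault-free N1=1, N2=1, N3=1, N4=1, N5=1, N6=0, N7=1, N8=0, N9=0 → 0; observed 1. Eliminates N4 stuck-at-1.
Only N6 stuck-at-1 is consistent with every test.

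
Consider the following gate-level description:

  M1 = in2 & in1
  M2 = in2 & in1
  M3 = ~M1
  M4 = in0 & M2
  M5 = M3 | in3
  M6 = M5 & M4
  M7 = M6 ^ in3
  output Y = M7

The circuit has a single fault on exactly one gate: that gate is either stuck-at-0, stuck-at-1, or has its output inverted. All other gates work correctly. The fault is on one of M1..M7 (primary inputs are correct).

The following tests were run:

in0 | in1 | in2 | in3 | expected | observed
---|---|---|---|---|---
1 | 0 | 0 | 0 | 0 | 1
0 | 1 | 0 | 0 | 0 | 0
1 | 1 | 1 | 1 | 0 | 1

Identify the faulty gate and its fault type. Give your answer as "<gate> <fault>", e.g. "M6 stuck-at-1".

Fault-free values for test 1 (in0=1, in1=0, in2=0, in3=0): M1=0, M2=0, M3=1, M4=0, M5=1, M6=0, M7=0, giving Y=0. Observed 1.
Test 1: faults giving observed 1 are {M2 stuck-at-1, M2 inverted output, M4 stuck-at-1, M4 inverted output, M6 stuck-at-1, M6 inverted output, M7 stuck-at-1, M7 inverted output}.
Test 2 (in0=0, in1=1, in2=0, in3=0): fault-free M1=0, M2=0, M3=1, M4=0, M5=1, M6=0, M7=0 → 0; observed 0. Eliminates M4 stuck-at-1, M4 inverted output, M6 stuck-at-1, M6 inverted output, M7 stuck-at-1, M7 inverted output.
Test 3 (in0=1, in1=1, in2=1, in3=1): fault-free M1=1, M2=1, M3=0, M4=1, M5=1, M6=1, M7=0 → 0; observed 1. Eliminates M2 stuck-at-1.
Only M2 inverted output is consistent with every test.

M2 inverted output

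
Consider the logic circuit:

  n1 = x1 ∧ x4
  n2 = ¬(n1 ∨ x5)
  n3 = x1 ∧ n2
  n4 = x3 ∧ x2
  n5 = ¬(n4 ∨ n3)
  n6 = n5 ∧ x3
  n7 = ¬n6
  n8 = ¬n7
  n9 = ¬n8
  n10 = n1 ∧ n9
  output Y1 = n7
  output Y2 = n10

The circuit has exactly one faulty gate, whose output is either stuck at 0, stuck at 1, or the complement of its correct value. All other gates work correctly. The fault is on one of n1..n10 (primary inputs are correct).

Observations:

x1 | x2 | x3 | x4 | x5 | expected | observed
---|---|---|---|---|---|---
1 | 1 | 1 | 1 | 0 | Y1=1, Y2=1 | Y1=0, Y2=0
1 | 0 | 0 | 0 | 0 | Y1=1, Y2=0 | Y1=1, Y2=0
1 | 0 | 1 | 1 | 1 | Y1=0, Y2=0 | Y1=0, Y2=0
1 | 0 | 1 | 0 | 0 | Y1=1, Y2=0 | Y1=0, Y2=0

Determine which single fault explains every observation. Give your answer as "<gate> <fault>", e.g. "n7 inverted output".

Fault-free values for test 1 (x1=1, x2=1, x3=1, x4=1, x5=0): n1=1, n2=0, n3=0, n4=1, n5=0, n6=0, n7=1, n8=0, n9=1, n10=1, giving Y1=1, Y2=1. Observed Y1=0, Y2=0.
Test 1: faults giving observed Y1=0, Y2=0 are {n4 stuck-at-0, n4 inverted output, n5 stuck-at-1, n5 inverted output, n6 stuck-at-1, n6 inverted output, n7 stuck-at-0, n7 inverted output}.
Test 2 (x1=1, x2=0, x3=0, x4=0, x5=0): fault-free n1=0, n2=1, n3=1, n4=0, n5=0, n6=0, n7=1, n8=0, n9=1, n10=0 → Y1=1, Y2=0; observed Y1=1, Y2=0. Eliminates n6 stuck-at-1, n6 inverted output, n7 stuck-at-0, n7 inverted output.
Test 3 (x1=1, x2=0, x3=1, x4=1, x5=1): fault-free n1=1, n2=0, n3=0, n4=0, n5=1, n6=1, n7=0, n8=1, n9=0, n10=0 → Y1=0, Y2=0; observed Y1=0, Y2=0. Eliminates n4 inverted output, n5 inverted output.
Test 4 (x1=1, x2=0, x3=1, x4=0, x5=0): fault-free n1=0, n2=1, n3=1, n4=0, n5=0, n6=0, n7=1, n8=0, n9=1, n10=0 → Y1=1, Y2=0; observed Y1=0, Y2=0. Eliminates n4 stuck-at-0.
Only n5 stuck-at-1 is consistent with every test.

n5 stuck-at-1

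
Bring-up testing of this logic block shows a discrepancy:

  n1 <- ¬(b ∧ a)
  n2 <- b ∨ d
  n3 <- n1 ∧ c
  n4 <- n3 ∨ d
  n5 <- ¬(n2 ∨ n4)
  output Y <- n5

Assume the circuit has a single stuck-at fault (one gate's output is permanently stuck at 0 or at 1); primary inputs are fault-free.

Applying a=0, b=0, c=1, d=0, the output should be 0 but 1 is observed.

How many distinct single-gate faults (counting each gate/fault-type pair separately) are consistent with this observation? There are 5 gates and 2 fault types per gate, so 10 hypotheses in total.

Fault-free: n1=1, n2=0, n3=1, n4=1, n5=0 → 0. Observed 1.
  n1 stuck-at-0: output 1 ✓
  n1 stuck-at-1: output 0 ✗
  n2 stuck-at-0: output 0 ✗
  n2 stuck-at-1: output 0 ✗
  n3 stuck-at-0: output 1 ✓
  n3 stuck-at-1: output 0 ✗
  n4 stuck-at-0: output 1 ✓
  n4 stuck-at-1: output 0 ✗
  n5 stuck-at-0: output 0 ✗
  n5 stuck-at-1: output 1 ✓
Consistent faults: {n1 stuck-at-0, n3 stuck-at-0, n4 stuck-at-0, n5 stuck-at-1} — 4 in all.

4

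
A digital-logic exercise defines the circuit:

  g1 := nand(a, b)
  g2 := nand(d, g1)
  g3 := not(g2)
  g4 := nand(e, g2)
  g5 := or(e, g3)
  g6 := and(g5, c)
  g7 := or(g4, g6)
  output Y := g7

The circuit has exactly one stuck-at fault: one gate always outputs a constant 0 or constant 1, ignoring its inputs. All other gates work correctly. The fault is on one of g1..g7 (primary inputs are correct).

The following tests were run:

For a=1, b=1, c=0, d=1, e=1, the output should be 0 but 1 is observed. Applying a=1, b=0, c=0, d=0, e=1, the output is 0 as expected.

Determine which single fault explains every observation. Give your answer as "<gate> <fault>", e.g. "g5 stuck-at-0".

Fault-free values for test 1 (a=1, b=1, c=0, d=1, e=1): g1=0, g2=1, g3=0, g4=0, g5=1, g6=0, g7=0, giving Y=0. Observed 1.
Test 1: faults giving observed 1 are {g1 stuck-at-1, g2 stuck-at-0, g4 stuck-at-1, g6 stuck-at-1, g7 stuck-at-1}.
Test 2 (a=1, b=0, c=0, d=0, e=1): fault-free g1=1, g2=1, g3=0, g4=0, g5=1, g6=0, g7=0 → 0; observed 0. Eliminates g2 stuck-at-0, g4 stuck-at-1, g6 stuck-at-1, g7 stuck-at-1.
Only g1 stuck-at-1 is consistent with every test.

g1 stuck-at-1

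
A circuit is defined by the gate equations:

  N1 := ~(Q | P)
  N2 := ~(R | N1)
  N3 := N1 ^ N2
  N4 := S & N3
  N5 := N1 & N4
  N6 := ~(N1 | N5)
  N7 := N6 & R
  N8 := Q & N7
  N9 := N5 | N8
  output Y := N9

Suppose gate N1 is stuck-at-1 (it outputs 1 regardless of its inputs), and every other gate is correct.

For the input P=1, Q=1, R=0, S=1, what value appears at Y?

Propagate with N1 forced: N1=1 [stuck-at-1], N2=0, N3=1, N4=1, N5=1, N6=0, N7=0, N8=0, N9=1.
So Y = 1. (Without the fault it would be 0.)

1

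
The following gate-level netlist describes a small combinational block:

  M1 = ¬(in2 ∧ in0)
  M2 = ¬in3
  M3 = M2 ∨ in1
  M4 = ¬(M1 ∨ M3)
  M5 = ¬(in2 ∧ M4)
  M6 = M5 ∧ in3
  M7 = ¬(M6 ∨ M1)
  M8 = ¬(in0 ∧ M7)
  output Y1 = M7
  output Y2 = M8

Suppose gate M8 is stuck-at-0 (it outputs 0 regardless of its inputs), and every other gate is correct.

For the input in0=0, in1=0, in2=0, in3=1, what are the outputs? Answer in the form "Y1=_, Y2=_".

Y1=0, Y2=0

Propagate with M8 forced: M1=1, M2=0, M3=0, M4=0, M5=1, M6=1, M7=0, M8=0 [stuck-at-0].
So the outputs are Y1=0, Y2=0. (Without the fault they would be Y1=0, Y2=1.)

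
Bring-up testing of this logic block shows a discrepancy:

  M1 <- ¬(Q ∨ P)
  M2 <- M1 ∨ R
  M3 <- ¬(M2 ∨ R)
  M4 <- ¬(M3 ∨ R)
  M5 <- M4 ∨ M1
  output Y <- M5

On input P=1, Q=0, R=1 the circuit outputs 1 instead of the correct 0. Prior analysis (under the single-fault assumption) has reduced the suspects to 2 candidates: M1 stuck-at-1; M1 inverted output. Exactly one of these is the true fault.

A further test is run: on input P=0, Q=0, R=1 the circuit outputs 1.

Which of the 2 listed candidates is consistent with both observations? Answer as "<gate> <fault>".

Evaluate each candidate on input P=0, Q=0, R=1:
  M1 stuck-at-1: M1=1 [stuck-at-1], M2=1, M3=0, M4=0, M5=1 → 1 — matches
  M1 inverted output: M1=0 [inverted output], M2=1, M3=0, M4=0, M5=0 → 0 — eliminated
Only M1 stuck-at-1 reproduces the observed 1.

M1 stuck-at-1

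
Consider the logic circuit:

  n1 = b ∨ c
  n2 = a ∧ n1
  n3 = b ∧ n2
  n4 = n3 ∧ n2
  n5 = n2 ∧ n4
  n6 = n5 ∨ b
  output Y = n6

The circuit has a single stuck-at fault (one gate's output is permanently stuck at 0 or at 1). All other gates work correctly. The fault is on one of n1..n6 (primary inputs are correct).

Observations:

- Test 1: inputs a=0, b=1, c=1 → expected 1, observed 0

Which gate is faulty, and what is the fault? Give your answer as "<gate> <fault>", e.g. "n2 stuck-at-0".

n6 stuck-at-0

Fault-free values for test 1 (a=0, b=1, c=1): n1=1, n2=0, n3=0, n4=0, n5=0, n6=1, giving Y=1. Observed 0.
Test 1: faults giving observed 0 are {n6 stuck-at-0}.
Only n6 stuck-at-0 is consistent with every test.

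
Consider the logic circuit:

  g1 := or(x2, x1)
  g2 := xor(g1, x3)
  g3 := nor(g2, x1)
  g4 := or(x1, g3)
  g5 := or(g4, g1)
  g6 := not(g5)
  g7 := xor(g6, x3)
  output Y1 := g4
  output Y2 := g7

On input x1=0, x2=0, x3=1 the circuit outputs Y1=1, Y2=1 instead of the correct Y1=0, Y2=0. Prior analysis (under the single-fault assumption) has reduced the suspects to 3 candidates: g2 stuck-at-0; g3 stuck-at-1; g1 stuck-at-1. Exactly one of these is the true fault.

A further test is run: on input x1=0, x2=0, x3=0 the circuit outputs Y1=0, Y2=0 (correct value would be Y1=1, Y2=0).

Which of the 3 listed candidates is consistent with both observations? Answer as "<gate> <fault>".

Evaluate each candidate on input x1=0, x2=0, x3=0:
  g2 stuck-at-0: g1=0, g2=0 [stuck-at-0], g3=1, g4=1, g5=1, g6=0, g7=0 → Y1=1, Y2=0 — eliminated
  g3 stuck-at-1: g1=0, g2=0, g3=1 [stuck-at-1], g4=1, g5=1, g6=0, g7=0 → Y1=1, Y2=0 — eliminated
  g1 stuck-at-1: g1=1 [stuck-at-1], g2=1, g3=0, g4=0, g5=1, g6=0, g7=0 → Y1=0, Y2=0 — matches
Only g1 stuck-at-1 reproduces the observed Y1=0, Y2=0.

g1 stuck-at-1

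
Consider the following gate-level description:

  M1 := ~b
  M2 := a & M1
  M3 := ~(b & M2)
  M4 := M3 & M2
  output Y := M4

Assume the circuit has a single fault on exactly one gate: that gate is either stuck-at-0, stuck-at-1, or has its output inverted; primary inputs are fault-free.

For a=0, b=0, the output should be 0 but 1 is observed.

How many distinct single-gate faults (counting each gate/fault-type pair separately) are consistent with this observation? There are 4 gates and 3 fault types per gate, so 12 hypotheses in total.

Fault-free: M1=1, M2=0, M3=1, M4=0 → 0. Observed 1.
  M1 stuck-at-0: output 0 ✗
  M1 stuck-at-1: output 0 ✗
  M1 inverted output: output 0 ✗
  M2 stuck-at-0: output 0 ✗
  M2 stuck-at-1: output 1 ✓
  M2 inverted output: output 1 ✓
  M3 stuck-at-0: output 0 ✗
  M3 stuck-at-1: output 0 ✗
  M3 inverted output: output 0 ✗
  M4 stuck-at-0: output 0 ✗
  M4 stuck-at-1: output 1 ✓
  M4 inverted output: output 1 ✓
Consistent faults: {M2 stuck-at-1, M2 inverted output, M4 stuck-at-1, M4 inverted output} — 4 in all.

4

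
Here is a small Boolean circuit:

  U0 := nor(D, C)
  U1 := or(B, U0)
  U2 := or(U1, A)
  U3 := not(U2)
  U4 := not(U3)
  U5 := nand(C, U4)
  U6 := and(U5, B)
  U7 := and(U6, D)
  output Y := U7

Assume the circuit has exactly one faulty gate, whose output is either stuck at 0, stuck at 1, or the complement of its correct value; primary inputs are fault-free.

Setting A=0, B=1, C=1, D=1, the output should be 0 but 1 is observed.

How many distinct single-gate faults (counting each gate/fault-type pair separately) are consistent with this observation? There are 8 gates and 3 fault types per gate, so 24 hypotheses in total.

14

Fault-free: U0=0, U1=1, U2=1, U3=0, U4=1, U5=0, U6=0, U7=0 → 0. Observed 1.
  U0: none of the 3 fault types match ✗
  U1: stuck-at-0, inverted output ✓; others ✗
  U2: stuck-at-0, inverted output ✓; others ✗
  U3: stuck-at-1, inverted output ✓; others ✗
  U4: stuck-at-0, inverted output ✓; others ✗
  U5: stuck-at-1, inverted output ✓; others ✗
  U6: stuck-at-1, inverted output ✓; others ✗
  U7: stuck-at-1, inverted output ✓; others ✗
Consistent faults: {U1 stuck-at-0, U1 inverted output, U2 stuck-at-0, U2 inverted output, U3 stuck-at-1, U3 inverted output, U4 stuck-at-0, U4 inverted output, U5 stuck-at-1, U5 inverted output, U6 stuck-at-1, U6 inverted output, U7 stuck-at-1, U7 inverted output} — 14 in all.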